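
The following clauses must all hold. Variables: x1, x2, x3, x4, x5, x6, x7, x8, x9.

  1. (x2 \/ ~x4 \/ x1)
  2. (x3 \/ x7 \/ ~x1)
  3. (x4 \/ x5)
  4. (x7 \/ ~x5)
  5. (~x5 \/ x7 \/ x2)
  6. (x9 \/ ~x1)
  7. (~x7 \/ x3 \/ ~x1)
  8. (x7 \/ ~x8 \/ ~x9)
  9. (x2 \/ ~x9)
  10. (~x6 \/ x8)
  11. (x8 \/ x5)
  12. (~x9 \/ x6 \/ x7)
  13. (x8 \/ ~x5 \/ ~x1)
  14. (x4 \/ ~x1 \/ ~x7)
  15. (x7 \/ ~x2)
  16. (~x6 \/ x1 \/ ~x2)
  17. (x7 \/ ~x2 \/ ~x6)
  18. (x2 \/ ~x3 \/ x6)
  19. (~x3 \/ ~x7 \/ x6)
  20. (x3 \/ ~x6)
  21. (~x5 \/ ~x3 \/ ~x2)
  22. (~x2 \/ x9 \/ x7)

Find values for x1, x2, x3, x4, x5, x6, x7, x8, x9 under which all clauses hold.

x1=0, x2=1, x3=0, x4=0, x5=1, x6=0, x7=1, x8=0, x9=1

Check each clause:
  1. (x2 \/ ~x4 \/ x1) — x2 is true.
  2. (x7 \/ x3 \/ ~x1) — ~x1 is true.
  3. (x5 \/ x4) — x5 is true.
  4. (x7 \/ ~x5) — x7 is true.
  5. (~x5 \/ x2 \/ x7) — x2 is true.
  6. (x9 \/ ~x1) — x9 is true.
  7. (~x7 \/ x3 \/ ~x1) — ~x1 is true.
  8. (~x9 \/ x7 \/ ~x8) — ~x8 is true.
  9. (x2 \/ ~x9) — x2 is true.
  10. (~x6 \/ x8) — ~x6 is true.
  11. (x5 \/ x8) — x5 is true.
  12. (~x9 \/ x7 \/ x6) — x7 is true.
  13. (~x1 \/ x8 \/ ~x5) — ~x1 is true.
  14. (~x1 \/ x4 \/ ~x7) — ~x1 is true.
  15. (~x2 \/ x7) — x7 is true.
  16. (x1 \/ ~x2 \/ ~x6) — ~x6 is true.
  17. (~x6 \/ x7 \/ ~x2) — ~x6 is true.
  18. (x2 \/ ~x3 \/ x6) — x2 is true.
  19. (~x3 \/ x6 \/ ~x7) — ~x3 is true.
  20. (~x6 \/ x3) — ~x6 is true.
  21. (~x3 \/ ~x2 \/ ~x5) — ~x3 is true.
  22. (~x2 \/ x9 \/ x7) — x9 is true.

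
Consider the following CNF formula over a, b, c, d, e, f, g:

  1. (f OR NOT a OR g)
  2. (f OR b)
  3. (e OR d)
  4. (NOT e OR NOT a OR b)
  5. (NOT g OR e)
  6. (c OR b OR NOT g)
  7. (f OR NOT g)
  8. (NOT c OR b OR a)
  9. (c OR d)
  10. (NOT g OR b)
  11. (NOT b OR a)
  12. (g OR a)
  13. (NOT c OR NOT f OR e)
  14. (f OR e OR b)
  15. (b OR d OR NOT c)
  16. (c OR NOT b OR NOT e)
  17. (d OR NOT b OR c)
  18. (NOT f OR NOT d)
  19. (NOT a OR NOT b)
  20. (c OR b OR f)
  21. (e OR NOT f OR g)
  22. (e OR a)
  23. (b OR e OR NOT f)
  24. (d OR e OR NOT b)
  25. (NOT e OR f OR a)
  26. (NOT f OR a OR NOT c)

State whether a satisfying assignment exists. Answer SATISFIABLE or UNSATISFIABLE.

UNSATISFIABLE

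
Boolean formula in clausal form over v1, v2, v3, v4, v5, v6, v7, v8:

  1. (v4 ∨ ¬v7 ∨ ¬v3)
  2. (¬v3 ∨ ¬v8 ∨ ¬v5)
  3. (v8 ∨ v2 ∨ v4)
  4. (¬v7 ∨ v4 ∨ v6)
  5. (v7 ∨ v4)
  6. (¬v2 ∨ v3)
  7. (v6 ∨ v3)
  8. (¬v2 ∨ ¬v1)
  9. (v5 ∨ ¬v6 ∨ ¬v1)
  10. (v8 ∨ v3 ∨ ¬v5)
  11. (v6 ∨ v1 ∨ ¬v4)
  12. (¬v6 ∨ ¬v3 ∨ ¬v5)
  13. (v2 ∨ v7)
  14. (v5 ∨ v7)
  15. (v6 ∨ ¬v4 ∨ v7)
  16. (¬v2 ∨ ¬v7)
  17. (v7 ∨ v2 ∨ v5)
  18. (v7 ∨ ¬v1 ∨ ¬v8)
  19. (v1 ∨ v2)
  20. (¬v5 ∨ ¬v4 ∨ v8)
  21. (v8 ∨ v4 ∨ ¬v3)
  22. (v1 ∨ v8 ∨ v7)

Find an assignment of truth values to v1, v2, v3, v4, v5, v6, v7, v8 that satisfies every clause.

v1 = T, v2 = F, v3 = F, v4 = F, v5 = T, v6 = T, v7 = T, v8 = T

Try v1 = True.
  then v2 is forced to False.
  then v7 is forced to True.
For the remaining variables, v3 = False, v4 = False, v5 = True, v6 = True, v8 = True works.
Every clause has at least one true literal under this assignment.
Check each clause:
  1. (¬v3 ∨ v4 ∨ ¬v7) — ¬v3 is true.
  2. (¬v3 ∨ ¬v5 ∨ ¬v8) — ¬v3 is true.
  3. (v2 ∨ v4 ∨ v8) — v8 is true.
  4. (v4 ∨ ¬v7 ∨ v6) — v6 is true.
  5. (v4 ∨ v7) — v7 is true.
  6. (¬v2 ∨ v3) — ¬v2 is true.
  7. (v3 ∨ v6) — v6 is true.
  8. (¬v1 ∨ ¬v2) — ¬v2 is true.
  9. (v5 ∨ ¬v1 ∨ ¬v6) — v5 is true.
  10. (v3 ∨ v8 ∨ ¬v5) — v8 is true.
  11. (v6 ∨ v1 ∨ ¬v4) — v1 is true.
  12. (¬v5 ∨ ¬v3 ∨ ¬v6) — ¬v3 is true.
  13. (v7 ∨ v2) — v7 is true.
  14. (v7 ∨ v5) — v5 is true.
  15. (¬v4 ∨ v7 ∨ v6) — ¬v4 is true.
  16. (¬v2 ∨ ¬v7) — ¬v2 is true.
  17. (v2 ∨ v7 ∨ v5) — v5 is true.
  18. (v7 ∨ ¬v8 ∨ ¬v1) — v7 is true.
  19. (v1 ∨ v2) — v1 is true.
  20. (¬v5 ∨ ¬v4 ∨ v8) — v8 is true.
  21. (v8 ∨ ¬v3 ∨ v4) — v8 is true.
  22. (v7 ∨ v8 ∨ v1) — v8 is true.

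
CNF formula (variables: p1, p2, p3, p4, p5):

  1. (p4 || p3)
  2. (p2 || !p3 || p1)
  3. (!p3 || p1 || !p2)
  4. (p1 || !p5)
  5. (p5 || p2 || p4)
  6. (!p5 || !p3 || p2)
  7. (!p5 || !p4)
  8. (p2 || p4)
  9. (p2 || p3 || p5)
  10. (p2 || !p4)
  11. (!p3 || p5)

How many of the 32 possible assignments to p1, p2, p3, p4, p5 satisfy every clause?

3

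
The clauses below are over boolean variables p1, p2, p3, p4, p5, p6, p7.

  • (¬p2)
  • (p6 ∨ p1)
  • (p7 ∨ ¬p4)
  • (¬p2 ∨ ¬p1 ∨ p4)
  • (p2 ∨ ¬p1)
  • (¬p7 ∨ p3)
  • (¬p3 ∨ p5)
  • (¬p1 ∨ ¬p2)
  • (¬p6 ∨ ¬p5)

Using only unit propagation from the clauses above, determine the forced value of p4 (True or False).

False

(¬p2) is a unit clause: p2 = False.
(¬p1 ∨ p2) with p2 = False leaves only ¬p1, so p1 = False.
In (p6 ∨ p1), p1 is now false; p6 must hold, so p6 = True.
In (¬p6 ∨ ¬p5), ¬p6 is now false; ¬p5 must hold, so p5 = False.
(p5 ∨ ¬p3): since p5 = False, the clause reduces to (¬p3). p3 = False.
(¬p7 ∨ p3) with p3 = False leaves only ¬p7, so p7 = False.
(p7 ∨ ¬p4): since p7 = False, the clause reduces to (¬p4). p4 = False.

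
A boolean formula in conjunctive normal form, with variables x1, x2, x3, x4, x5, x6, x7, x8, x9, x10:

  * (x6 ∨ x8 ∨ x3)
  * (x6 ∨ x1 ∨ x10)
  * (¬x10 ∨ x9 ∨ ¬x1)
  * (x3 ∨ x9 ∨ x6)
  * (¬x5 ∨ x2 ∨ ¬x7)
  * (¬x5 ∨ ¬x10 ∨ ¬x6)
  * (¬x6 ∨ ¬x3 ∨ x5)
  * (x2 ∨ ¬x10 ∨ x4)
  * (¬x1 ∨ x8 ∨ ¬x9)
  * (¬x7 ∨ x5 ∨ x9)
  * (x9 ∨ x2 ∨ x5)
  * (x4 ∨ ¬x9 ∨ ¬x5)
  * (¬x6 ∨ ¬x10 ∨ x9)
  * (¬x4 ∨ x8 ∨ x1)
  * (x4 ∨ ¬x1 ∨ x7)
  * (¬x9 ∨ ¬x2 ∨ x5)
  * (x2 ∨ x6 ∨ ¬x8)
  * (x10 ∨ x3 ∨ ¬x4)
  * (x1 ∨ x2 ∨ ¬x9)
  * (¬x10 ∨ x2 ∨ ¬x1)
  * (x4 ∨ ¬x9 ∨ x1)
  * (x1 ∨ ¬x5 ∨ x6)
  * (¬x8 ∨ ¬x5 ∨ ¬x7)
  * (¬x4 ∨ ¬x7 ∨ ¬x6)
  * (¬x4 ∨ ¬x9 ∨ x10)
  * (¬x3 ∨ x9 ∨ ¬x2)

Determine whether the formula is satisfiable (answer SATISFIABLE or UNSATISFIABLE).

SATISFIABLE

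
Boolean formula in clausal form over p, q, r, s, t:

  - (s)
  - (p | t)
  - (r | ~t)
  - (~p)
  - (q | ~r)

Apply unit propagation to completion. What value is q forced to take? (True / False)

True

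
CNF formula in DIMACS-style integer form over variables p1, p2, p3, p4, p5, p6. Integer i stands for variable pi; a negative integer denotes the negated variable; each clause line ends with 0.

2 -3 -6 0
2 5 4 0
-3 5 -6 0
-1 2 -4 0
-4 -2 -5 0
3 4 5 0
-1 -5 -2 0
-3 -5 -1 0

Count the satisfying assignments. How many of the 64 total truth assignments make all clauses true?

23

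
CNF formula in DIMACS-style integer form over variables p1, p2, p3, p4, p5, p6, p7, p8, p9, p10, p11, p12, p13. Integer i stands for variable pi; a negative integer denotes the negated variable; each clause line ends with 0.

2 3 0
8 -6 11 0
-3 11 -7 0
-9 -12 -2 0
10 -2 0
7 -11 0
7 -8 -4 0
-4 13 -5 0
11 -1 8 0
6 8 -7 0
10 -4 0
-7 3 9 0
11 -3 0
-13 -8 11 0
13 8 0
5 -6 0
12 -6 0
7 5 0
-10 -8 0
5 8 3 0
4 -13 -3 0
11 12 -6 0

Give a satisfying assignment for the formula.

p1 = True, p2 = False, p3 = True, p4 = False, p5 = True, p6 = True, p7 = True, p8 = True, p9 = True, p10 = False, p11 = True, p12 = True, p13 = False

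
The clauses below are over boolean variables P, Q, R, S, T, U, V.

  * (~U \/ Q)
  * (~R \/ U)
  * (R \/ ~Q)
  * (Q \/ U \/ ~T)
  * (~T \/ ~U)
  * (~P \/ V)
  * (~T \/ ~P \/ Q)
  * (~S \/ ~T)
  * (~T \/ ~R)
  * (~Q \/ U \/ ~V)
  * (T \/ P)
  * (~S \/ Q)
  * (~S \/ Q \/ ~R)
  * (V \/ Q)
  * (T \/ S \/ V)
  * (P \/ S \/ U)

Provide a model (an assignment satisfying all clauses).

P = True, Q = True, R = True, S = False, T = False, U = True, V = True

Set P = True and propagate.
  then V is forced to True.
The remaining clauses are satisfied by Q = True, R = True, S = False, T = False, U = True.
Every clause has at least one true literal under this assignment.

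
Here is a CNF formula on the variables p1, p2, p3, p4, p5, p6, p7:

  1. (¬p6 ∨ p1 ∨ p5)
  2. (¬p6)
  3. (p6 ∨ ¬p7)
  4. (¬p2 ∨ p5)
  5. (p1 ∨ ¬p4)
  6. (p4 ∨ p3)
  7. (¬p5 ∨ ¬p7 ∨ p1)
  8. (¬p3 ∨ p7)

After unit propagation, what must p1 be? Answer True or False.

True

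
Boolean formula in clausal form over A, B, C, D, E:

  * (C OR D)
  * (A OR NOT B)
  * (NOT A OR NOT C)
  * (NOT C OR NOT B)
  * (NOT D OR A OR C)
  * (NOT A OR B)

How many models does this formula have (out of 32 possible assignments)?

6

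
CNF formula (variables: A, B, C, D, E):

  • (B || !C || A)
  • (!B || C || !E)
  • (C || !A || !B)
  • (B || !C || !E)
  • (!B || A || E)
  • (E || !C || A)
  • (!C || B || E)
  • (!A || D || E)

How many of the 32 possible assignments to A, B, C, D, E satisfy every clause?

12

Split on B, then C.
  B=1, C=1: 5 of the 8 assignments to (A,D,E) work.
  B=1, C=0: a clause becomes empty — 0.
  B=0, C=1: a clause becomes empty — 0.
  B=0, C=0: 7 of the 8 assignments to (A,D,E) work.
Total: 5 + 0 + 0 + 7 = 12.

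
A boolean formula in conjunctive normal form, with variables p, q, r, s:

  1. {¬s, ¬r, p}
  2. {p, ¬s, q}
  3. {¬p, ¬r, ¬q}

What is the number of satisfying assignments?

Case analysis on p and q:
  p=T, q=T: remaining (r,s) ∈ {(F,F); (F,T)} — 2.
  p=T, q=F: remaining (r,s) ∈ {(F,F); (F,T); (T,F); (T,T)} — 4.
  p=F, q=T: remaining (r,s) ∈ {(F,F); (F,T); (T,F)} — 3.
  p=F, q=F: remaining (r,s) ∈ {(F,F); (T,F)} — 2.
Total: 2 + 4 + 3 + 2 = 11.

11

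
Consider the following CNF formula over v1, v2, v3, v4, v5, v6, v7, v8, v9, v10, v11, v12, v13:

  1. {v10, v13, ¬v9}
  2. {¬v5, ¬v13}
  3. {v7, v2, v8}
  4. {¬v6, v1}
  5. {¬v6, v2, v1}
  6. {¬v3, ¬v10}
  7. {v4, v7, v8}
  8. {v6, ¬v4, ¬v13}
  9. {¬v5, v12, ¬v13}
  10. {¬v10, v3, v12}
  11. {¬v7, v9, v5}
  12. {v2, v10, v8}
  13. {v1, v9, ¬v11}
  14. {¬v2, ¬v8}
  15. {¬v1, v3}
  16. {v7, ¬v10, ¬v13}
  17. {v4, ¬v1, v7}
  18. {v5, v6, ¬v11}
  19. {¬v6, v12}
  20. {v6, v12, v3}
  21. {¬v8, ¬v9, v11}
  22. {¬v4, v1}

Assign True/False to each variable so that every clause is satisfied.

v1=False, v2=True, v3=False, v4=False, v5=False, v6=False, v7=True, v8=False, v9=True, v10=True, v11=False, v12=True, v13=False

v12 occurs only positively in the remaining clauses — set v12 = True.
Branch on v1: take v1 = False.
  then v6 is forced to False.
  then v4 is forced to False.
Try v2 = True.
  then v8 is forced to False.
  then v7 is forced to True.
Branch on v3: take v3 = False.
The remaining clauses are satisfied by v5 = False, v9 = True, v10 = True, v11 = False, v13 = False.
Check each clause:
  1. {v13, ¬v9, v10} — v10 is true.
  2. {¬v13, ¬v5} — ¬v5 is true.
  3. {v8, v2, v7} — v2 is true.
  4. {v1, ¬v6} — ¬v6 is true.
  5. {v2, v1, ¬v6} — ¬v6 is true.
  6. {¬v10, ¬v3} — ¬v3 is true.
  7. {v7, v4, v8} — v7 is true.
  8. {¬v4, ¬v13, v6} — ¬v13 is true.
  9. {¬v5, v12, ¬v13} — ¬v5 is true.
  10. {v3, ¬v10, v12} — v12 is true.
  11. {v9, v5, ¬v7} — v9 is true.
  12. {v8, v10, v2} — v2 is true.
  13. {v1, v9, ¬v11} — ¬v11 is true.
  14. {¬v2, ¬v8} — ¬v8 is true.
  15. {¬v1, v3} — ¬v1 is true.
  16. {¬v10, v7, ¬v13} — ¬v13 is true.
  17. {v4, ¬v1, v7} — ¬v1 is true.
  18. {v5, ¬v11, v6} — ¬v11 is true.
  19. {¬v6, v12} — ¬v6 is true.
  20. {v12, v3, v6} — v12 is true.
  21. {¬v8, v11, ¬v9} — ¬v8 is true.
  22. {¬v4, v1} — ¬v4 is true.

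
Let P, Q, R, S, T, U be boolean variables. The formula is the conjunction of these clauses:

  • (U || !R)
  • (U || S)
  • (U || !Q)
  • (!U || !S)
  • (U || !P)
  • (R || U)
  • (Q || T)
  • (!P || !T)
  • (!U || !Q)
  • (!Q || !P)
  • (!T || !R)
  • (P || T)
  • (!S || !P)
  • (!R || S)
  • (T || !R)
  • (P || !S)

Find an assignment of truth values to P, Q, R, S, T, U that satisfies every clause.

Set P = False and propagate.
  then T is forced to True.
  then R is forced to False.
  then U is forced to True.
  then S is forced to False.
  then Q is forced to False.

P=False, Q=False, R=False, S=False, T=True, U=True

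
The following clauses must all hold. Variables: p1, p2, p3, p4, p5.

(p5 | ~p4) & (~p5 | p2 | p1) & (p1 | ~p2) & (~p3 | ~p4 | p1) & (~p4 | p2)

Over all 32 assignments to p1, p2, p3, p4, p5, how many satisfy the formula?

12

Case analysis on p1 and p2:
  p1=T, p2=T: p3 free; 3 ways for (p4,p5) × 2^1 = 6.
  p1=T, p2=F: remaining (p3,p4,p5) ∈ {(F,F,F); (F,F,T); (T,F,F); (T,F,T)} — 4.
  p1=F, p2=T: a clause becomes empty — 0.
  p1=F, p2=F: remaining (p3,p4,p5) ∈ {(F,F,F); (T,F,F)} — 2.
Total: 6 + 4 + 0 + 2 = 12.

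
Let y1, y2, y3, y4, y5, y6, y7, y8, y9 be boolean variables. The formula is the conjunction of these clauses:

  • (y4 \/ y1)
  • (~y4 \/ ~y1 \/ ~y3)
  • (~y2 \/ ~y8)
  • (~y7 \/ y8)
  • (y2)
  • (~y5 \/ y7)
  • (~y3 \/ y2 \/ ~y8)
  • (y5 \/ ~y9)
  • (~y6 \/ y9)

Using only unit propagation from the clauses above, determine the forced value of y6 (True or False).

(y2) is a unit clause: y2 = True.
(~y8 \/ ~y2) with y2 = True leaves only ~y8, so y8 = False.
(~y7 \/ y8): since y8 = False, the clause reduces to (~y7). y7 = False.
(~y5 \/ y7): since y7 = False, the clause reduces to (~y5). y5 = False.
From (y5 \/ ~y9) and y5 = False: y9 = False.
From (~y6 \/ y9) and y9 = False: y6 = False.

False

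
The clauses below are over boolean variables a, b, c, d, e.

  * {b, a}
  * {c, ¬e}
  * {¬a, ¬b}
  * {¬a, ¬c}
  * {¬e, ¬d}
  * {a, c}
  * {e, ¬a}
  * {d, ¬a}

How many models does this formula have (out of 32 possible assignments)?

Satisfying assignments:
  a=F b=T c=T d=F e=F
  a=F b=T c=T d=F e=T
  a=F b=T c=T d=T e=F
That's 3 in total.

3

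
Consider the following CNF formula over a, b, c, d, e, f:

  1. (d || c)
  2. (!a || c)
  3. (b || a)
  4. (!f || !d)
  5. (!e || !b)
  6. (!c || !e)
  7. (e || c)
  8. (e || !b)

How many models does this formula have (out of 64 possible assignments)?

The models are:
  a=T b=F c=T d=F e=F f=F
  a=T b=F c=T d=F e=F f=T
  a=T b=F c=T d=T e=F f=F
Count: 3.

3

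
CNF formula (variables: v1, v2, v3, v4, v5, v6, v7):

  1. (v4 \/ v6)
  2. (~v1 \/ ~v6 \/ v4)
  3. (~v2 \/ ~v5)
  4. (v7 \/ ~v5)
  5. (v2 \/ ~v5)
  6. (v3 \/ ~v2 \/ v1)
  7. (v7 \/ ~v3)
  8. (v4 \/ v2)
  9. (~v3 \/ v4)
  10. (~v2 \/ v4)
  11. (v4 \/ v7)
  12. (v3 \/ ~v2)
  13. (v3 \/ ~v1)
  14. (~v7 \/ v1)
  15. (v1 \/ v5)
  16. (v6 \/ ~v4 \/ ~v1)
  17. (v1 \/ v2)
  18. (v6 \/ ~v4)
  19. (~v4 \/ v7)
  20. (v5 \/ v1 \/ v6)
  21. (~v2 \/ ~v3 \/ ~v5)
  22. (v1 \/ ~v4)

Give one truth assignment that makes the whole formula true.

v1=T, v2=T, v3=T, v4=T, v5=F, v6=T, v7=T

Set v1 = True and propagate.
  then v3 is forced to True.
  then v7 is forced to True.
  then v4 is forced to True.
  then v6 is forced to True.
Branch on v2: take v2 = True.
  then v5 is forced to False.
Every clause has at least one true literal under this assignment.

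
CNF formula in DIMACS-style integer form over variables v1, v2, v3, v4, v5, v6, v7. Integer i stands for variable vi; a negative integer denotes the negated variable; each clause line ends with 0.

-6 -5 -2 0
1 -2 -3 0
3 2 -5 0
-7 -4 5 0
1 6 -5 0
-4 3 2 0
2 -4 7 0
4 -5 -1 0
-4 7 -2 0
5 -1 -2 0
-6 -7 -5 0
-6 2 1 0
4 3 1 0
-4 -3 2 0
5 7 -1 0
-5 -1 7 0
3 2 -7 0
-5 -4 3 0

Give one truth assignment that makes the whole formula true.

v1=T, v2=F, v3=T, v4=F, v5=F, v6=T, v7=T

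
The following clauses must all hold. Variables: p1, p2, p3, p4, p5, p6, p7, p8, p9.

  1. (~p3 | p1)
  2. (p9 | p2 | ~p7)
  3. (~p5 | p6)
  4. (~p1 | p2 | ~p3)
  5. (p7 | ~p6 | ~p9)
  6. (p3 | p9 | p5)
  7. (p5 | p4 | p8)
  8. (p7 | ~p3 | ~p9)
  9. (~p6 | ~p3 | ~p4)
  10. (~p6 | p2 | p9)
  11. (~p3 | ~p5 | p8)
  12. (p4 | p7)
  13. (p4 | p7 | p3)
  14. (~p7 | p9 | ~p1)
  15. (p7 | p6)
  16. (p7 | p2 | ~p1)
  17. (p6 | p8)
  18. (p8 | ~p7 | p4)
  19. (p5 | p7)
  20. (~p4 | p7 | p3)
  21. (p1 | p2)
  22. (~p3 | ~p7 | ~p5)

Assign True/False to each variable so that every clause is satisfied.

p1 = 1, p2 = 0, p3 = 0, p4 = 1, p5 = 0, p6 = 0, p7 = 1, p8 = 1, p9 = 1

Check each clause:
  1. (~p3 | p1) — p1 is true.
  2. (~p7 | p9 | p2) — p9 is true.
  3. (p6 | ~p5) — ~p5 is true.
  4. (~p1 | ~p3 | p2) — ~p3 is true.
  5. (~p9 | p7 | ~p6) — ~p6 is true.
  6. (p5 | p9 | p3) — p9 is true.
  7. (p8 | p5 | p4) — p8 is true.
  8. (~p9 | ~p3 | p7) — ~p3 is true.
  9. (~p3 | ~p6 | ~p4) — ~p6 is true.
  10. (p9 | p2 | ~p6) — p9 is true.
  11. (p8 | ~p5 | ~p3) — p8 is true.
  12. (p4 | p7) — p4 is true.
  13. (p3 | p7 | p4) — p4 is true.
  14. (~p7 | ~p1 | p9) — p9 is true.
  15. (p7 | p6) — p7 is true.
  16. (p2 | ~p1 | p7) — p7 is true.
  17. (p8 | p6) — p8 is true.
  18. (p8 | ~p7 | p4) — p8 is true.
  19. (p7 | p5) — p7 is true.
  20. (p7 | ~p4 | p3) — p7 is true.
  21. (p2 | p1) — p1 is true.
  22. (~p3 | ~p7 | ~p5) — ~p5 is true.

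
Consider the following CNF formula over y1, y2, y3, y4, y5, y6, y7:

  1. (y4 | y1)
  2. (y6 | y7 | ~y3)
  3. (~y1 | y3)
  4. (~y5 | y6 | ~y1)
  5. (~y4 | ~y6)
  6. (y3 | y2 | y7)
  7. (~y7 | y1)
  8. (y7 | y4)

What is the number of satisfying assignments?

10

Split on y1, then y7.
  y1=T, y7=T: y2 free; 4 ways for (y3,y4,y5,y6) × 2^1 = 8.
  y1=T, y7=F: a clause becomes empty — 0.
  y1=F, y7=T: a clause becomes empty — 0.
  y1=F, y7=F: remaining (y2,y3,y4,y5,y6) ∈ {(T,F,T,F,F); (T,F,T,T,F)} — 2.
Total: 8 + 0 + 0 + 2 = 10.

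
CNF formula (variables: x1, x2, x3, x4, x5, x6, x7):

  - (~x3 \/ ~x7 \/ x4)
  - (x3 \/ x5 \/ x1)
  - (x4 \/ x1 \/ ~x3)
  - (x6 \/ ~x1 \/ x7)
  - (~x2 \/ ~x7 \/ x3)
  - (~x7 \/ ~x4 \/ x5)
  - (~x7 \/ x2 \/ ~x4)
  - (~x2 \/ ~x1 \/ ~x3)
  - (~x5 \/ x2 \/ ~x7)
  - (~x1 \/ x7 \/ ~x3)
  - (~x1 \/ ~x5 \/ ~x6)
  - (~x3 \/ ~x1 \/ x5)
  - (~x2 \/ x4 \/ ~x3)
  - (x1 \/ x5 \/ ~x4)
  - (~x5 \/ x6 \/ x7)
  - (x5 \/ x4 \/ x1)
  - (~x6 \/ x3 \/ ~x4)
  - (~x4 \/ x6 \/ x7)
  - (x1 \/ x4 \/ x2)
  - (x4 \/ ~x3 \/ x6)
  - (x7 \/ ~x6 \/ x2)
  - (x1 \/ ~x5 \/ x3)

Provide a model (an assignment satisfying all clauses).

Try x1 = True.
The remaining clauses are satisfied by x2 = False, x3 = False, x4 = False, x5 = False, x6 = True, x7 = True.
Every clause has at least one true literal under this assignment.

x1 = True, x2 = False, x3 = False, x4 = False, x5 = False, x6 = True, x7 = True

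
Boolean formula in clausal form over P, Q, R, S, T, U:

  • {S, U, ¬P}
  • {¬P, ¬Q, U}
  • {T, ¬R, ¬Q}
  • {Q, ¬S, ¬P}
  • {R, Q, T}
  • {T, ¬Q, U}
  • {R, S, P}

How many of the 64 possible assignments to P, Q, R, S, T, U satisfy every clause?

26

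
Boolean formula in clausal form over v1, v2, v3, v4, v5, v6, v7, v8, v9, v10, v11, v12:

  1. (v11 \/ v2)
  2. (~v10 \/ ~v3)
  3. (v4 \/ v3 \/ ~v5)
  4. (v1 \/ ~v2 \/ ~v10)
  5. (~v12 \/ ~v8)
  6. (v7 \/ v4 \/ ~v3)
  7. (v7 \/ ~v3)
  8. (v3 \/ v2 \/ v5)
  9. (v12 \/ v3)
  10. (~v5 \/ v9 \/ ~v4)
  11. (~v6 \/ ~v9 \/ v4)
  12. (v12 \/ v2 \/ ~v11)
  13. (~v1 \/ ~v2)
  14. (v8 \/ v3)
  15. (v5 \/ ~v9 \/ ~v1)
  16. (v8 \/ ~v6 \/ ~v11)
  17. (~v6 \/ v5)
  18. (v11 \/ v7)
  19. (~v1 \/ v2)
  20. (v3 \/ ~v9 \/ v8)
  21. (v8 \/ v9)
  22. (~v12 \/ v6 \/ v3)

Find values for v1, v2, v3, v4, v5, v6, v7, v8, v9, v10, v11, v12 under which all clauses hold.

v1 = F, v2 = T, v3 = T, v4 = F, v5 = T, v6 = T, v7 = T, v8 = T, v9 = F, v10 = F, v11 = T, v12 = F

Check each clause:
  1. (v2 \/ v11) — v2 is true.
  2. (~v10 \/ ~v3) — ~v10 is true.
  3. (~v5 \/ v4 \/ v3) — v3 is true.
  4. (v1 \/ ~v10 \/ ~v2) — ~v10 is true.
  5. (~v12 \/ ~v8) — ~v12 is true.
  6. (~v3 \/ v4 \/ v7) — v7 is true.
  7. (~v3 \/ v7) — v7 is true.
  8. (v2 \/ v5 \/ v3) — v2 is true.
  9. (v3 \/ v12) — v3 is true.
  10. (~v4 \/ v9 \/ ~v5) — ~v4 is true.
  11. (~v9 \/ v4 \/ ~v6) — ~v9 is true.
  12. (v2 \/ v12 \/ ~v11) — v2 is true.
  13. (~v2 \/ ~v1) — ~v1 is true.
  14. (v8 \/ v3) — v8 is true.
  15. (~v9 \/ v5 \/ ~v1) — v5 is true.
  16. (~v11 \/ ~v6 \/ v8) — v8 is true.
  17. (v5 \/ ~v6) — v5 is true.
  18. (v7 \/ v11) — v11 is true.
  19. (v2 \/ ~v1) — v2 is true.
  20. (~v9 \/ v3 \/ v8) — v8 is true.
  21. (v8 \/ v9) — v8 is true.
  22. (~v12 \/ v6 \/ v3) — v3 is true.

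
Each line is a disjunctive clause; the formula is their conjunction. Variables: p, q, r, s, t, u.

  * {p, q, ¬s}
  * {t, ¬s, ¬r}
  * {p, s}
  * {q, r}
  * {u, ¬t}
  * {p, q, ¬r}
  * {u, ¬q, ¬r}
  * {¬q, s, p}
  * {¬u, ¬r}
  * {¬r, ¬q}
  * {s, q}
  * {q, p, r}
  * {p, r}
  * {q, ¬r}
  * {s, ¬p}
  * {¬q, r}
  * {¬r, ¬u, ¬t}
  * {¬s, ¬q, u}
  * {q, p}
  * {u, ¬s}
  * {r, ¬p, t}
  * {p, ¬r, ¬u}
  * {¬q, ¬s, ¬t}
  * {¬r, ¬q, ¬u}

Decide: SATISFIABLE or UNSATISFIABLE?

q = True:
  propagation gives r=False; an empty clause results — contradiction.
q = False:
  propagation gives r=True; an empty clause results — contradiction.
Every branch closes, so no satisfying assignment exists.

UNSATISFIABLE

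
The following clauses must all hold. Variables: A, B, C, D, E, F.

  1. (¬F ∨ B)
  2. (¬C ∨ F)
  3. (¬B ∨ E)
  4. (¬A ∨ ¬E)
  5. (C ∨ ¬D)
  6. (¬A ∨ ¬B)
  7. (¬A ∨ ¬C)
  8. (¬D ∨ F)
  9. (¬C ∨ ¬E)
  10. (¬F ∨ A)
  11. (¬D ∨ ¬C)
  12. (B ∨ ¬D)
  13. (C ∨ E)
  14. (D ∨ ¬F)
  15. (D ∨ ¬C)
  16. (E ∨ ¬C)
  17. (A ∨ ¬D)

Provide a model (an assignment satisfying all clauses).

A=False  B=False  C=False  D=False  E=True  F=False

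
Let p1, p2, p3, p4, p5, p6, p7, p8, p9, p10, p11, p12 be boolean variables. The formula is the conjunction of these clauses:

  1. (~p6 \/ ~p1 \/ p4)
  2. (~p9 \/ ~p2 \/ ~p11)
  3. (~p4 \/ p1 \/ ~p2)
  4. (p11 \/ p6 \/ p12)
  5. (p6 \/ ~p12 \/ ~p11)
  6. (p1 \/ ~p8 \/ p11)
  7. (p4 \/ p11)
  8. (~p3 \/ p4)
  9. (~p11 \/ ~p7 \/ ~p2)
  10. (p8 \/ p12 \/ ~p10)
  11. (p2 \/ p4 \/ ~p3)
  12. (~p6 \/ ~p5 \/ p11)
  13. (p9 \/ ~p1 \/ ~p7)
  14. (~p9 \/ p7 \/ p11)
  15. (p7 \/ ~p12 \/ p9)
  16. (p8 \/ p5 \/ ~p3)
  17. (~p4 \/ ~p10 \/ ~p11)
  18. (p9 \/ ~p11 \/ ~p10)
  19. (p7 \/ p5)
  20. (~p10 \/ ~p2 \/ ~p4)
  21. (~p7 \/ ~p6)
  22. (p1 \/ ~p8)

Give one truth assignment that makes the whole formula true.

p1=False, p2=False, p3=True, p4=True, p5=True, p6=True, p7=False, p8=False, p9=True, p10=False, p11=True, p12=False

p10 occurs only negated in the remaining clauses — set p10 = False.
Try p1 = False.
  then p8 is forced to False.
The remaining clauses are satisfied by p2 = False, p3 = True, p4 = True, p5 = True, p6 = True, p7 = False, p9 = True, p11 = True, p12 = False.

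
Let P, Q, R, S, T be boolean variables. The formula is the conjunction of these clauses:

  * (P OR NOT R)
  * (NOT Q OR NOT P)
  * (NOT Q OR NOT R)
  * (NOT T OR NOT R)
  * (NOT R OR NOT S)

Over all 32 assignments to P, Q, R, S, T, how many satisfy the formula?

13

Split on R, then P.
  R=1, P=1: remaining (Q,S,T) ∈ {(0,0,0)} — 1.
  R=1, P=0: a clause becomes empty — 0.
  R=0, P=1: remaining (Q,S,T) ∈ {(0,0,0); (0,0,1); (0,1,0); (0,1,1)} — 4.
  R=0, P=0: Q, S, T free → 2^3 = 8.
Total: 1 + 0 + 4 + 8 = 13.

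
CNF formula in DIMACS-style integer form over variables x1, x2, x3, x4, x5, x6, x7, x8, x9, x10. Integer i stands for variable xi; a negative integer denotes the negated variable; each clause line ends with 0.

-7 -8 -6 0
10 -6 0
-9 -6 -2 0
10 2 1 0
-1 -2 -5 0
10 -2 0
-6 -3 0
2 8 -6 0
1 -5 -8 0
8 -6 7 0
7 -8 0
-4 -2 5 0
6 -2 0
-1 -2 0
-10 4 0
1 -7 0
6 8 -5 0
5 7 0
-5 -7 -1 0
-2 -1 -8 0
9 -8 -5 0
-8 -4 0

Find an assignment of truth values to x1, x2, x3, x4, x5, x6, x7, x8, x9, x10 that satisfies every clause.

x1 = 1, x2 = 0, x3 = 1, x4 = 1, x5 = 0, x6 = 0, x7 = 1, x8 = 0, x9 = 0, x10 = 0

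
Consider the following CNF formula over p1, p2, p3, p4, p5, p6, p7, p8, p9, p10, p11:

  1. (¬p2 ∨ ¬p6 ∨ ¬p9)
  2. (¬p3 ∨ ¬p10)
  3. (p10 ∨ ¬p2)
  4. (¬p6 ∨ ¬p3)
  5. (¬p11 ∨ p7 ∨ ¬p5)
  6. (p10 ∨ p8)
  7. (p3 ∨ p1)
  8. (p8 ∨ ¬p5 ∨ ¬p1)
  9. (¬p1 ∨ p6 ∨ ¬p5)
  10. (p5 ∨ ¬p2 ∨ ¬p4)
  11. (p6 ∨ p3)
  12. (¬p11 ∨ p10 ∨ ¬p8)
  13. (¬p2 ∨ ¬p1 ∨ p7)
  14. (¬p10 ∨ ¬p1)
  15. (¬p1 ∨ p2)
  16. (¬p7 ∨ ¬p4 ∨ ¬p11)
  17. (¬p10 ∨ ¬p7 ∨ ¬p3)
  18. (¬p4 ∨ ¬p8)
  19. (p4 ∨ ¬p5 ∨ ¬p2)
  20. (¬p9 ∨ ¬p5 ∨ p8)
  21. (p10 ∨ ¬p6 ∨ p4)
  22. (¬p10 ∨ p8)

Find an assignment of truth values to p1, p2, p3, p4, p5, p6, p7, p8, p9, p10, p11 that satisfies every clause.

p1 = False, p2 = False, p3 = True, p4 = False, p5 = True, p6 = False, p7 = True, p8 = True, p9 = False, p10 = False, p11 = False

Check each clause:
  1. (¬p9 ∨ ¬p2 ∨ ¬p6) — ¬p6 is true.
  2. (¬p3 ∨ ¬p10) — ¬p10 is true.
  3. (p10 ∨ ¬p2) — ¬p2 is true.
  4. (¬p6 ∨ ¬p3) — ¬p6 is true.
  5. (p7 ∨ ¬p11 ∨ ¬p5) — ¬p11 is true.
  6. (p10 ∨ p8) — p8 is true.
  7. (p1 ∨ p3) — p3 is true.
  8. (¬p5 ∨ p8 ∨ ¬p1) — p8 is true.
  9. (¬p1 ∨ ¬p5 ∨ p6) — ¬p1 is true.
  10. (p5 ∨ ¬p2 ∨ ¬p4) — ¬p4 is true.
  11. (p6 ∨ p3) — p3 is true.
  12. (¬p8 ∨ ¬p11 ∨ p10) — ¬p11 is true.
  13. (¬p2 ∨ ¬p1 ∨ p7) — ¬p1 is true.
  14. (¬p1 ∨ ¬p10) — ¬p10 is true.
  15. (¬p1 ∨ p2) — ¬p1 is true.
  16. (¬p7 ∨ ¬p4 ∨ ¬p11) — ¬p4 is true.
  17. (¬p3 ∨ ¬p7 ∨ ¬p10) — ¬p10 is true.
  18. (¬p8 ∨ ¬p4) — ¬p4 is true.
  19. (¬p2 ∨ p4 ∨ ¬p5) — ¬p2 is true.
  20. (¬p9 ∨ ¬p5 ∨ p8) — p8 is true.
  21. (¬p6 ∨ p4 ∨ p10) — ¬p6 is true.
  22. (¬p10 ∨ p8) — p8 is true.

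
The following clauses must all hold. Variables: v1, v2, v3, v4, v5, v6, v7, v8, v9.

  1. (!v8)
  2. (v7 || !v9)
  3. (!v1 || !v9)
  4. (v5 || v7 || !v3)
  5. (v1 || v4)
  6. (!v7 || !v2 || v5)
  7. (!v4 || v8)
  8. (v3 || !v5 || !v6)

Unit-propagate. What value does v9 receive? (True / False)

(!v8) is a unit clause: v8 = False.
From (!v4 || v8) and v8 = False: v4 = False.
(v1 || v4) with v4 = False leaves only v1, so v1 = True.
In (!v1 || !v9), !v1 is now false; !v9 must hold, so v9 = False.

False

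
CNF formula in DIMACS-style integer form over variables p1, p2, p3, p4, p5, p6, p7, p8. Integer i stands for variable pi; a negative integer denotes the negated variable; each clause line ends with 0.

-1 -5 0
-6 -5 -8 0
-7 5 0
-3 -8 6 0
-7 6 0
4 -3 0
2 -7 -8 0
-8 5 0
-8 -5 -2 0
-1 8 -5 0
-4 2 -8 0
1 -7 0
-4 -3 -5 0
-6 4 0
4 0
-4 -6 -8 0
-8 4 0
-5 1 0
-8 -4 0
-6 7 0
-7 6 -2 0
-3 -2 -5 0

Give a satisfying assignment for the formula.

p1=False, p2=False, p3=True, p4=True, p5=False, p6=False, p7=False, p8=False

Check each clause:
  1. {¬p5, ¬p1} — ¬p5 is true.
  2. {¬p6, ¬p8, ¬p5} — ¬p8 is true.
  3. {¬p7, p5} — ¬p7 is true.
  4. {¬p3, ¬p8, p6} — ¬p8 is true.
  5. {p6, ¬p7} — ¬p7 is true.
  6. {p4, ¬p3} — p4 is true.
  7. {p2, ¬p8, ¬p7} — ¬p8 is true.
  8. {p5, ¬p8} — ¬p8 is true.
  9. {¬p2, ¬p5, ¬p8} — ¬p8 is true.
  10. {p8, ¬p5, ¬p1} — ¬p5 is true.
  11. {p2, ¬p4, ¬p8} — ¬p8 is true.
  12. {¬p7, p1} — ¬p7 is true.
  13. {¬p3, ¬p5, ¬p4} — ¬p5 is true.
  14. {p4, ¬p6} — ¬p6 is true.
  15. {p4} — p4 is true.
  16. {¬p6, ¬p8, ¬p4} — ¬p8 is true.
  17. {¬p8, p4} — ¬p8 is true.
  18. {¬p5, p1} — ¬p5 is true.
  19. {¬p8, ¬p4} — ¬p8 is true.
  20. {p7, ¬p6} — ¬p6 is true.
  21. {¬p2, p6, ¬p7} — ¬p7 is true.
  22. {¬p5, ¬p2, ¬p3} — ¬p5 is true.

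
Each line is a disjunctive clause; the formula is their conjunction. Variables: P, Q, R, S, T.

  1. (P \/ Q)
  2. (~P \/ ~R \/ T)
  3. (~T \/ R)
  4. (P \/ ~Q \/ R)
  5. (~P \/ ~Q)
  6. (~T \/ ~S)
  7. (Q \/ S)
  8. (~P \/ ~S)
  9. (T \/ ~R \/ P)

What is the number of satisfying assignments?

1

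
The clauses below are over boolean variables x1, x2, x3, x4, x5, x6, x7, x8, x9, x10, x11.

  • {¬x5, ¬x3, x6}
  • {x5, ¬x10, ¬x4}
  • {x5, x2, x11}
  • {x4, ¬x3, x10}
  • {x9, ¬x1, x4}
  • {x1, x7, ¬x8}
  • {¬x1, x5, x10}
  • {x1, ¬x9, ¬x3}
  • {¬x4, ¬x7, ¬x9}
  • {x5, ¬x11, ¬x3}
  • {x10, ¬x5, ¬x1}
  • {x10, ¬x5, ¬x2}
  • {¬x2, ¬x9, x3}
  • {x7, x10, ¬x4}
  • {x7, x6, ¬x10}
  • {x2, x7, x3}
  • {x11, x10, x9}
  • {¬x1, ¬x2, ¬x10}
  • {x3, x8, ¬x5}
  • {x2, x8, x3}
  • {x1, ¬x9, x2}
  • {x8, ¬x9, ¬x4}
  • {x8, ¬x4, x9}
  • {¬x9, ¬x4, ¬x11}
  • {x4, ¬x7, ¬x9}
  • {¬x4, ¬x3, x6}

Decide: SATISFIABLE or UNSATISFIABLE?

Try x1 = True.
The remaining clauses are satisfied by x2 = False, x3 = False, x4 = True, x5 = True, x6 = False, x7 = True, x8 = True, x9 = False, x10 = True, x11 = False.
Every clause has at least one true literal under this assignment.
So x1=T, x2=F, x3=F, x4=T, x5=T, x6=F, x7=T, x8=T, x9=F, x10=T, x11=F is a satisfying assignment.

SATISFIABLE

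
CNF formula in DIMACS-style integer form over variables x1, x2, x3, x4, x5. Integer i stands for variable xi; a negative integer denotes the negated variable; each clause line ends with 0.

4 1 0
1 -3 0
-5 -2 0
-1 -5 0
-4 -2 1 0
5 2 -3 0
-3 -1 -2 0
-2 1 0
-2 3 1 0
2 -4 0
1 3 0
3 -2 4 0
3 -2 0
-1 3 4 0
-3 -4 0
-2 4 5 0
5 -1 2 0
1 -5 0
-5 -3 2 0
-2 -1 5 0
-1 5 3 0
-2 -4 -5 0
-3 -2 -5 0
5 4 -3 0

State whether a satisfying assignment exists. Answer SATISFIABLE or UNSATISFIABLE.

UNSATISFIABLE

x2 = True:
  propagation gives x5=False, x1=True; an empty clause results — contradiction.
x2 = False:
  propagation gives x4=False, x1=True, x5=False; an empty clause results — contradiction.
Every branch closes, so no satisfying assignment exists.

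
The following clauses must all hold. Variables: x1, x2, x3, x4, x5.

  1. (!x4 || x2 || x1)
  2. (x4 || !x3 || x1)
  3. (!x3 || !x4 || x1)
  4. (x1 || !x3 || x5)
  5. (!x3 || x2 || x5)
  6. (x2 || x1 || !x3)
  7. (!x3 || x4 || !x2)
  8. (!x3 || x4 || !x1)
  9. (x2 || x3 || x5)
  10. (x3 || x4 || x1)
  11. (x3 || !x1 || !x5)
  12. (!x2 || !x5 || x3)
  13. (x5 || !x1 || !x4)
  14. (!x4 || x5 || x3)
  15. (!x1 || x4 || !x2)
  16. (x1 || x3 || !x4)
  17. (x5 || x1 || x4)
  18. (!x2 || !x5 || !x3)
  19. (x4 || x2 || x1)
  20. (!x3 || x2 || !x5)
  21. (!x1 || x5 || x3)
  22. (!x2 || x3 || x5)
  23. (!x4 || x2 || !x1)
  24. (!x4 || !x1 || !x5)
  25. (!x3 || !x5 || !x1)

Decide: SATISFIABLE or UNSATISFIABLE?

UNSATISFIABLE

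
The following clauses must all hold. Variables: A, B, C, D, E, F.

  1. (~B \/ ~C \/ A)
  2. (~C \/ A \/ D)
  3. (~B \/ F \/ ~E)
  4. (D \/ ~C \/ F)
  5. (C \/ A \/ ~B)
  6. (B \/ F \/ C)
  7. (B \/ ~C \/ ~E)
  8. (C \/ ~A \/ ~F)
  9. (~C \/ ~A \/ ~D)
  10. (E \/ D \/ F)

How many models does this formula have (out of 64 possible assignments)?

Case analysis on C and A:
  C=T, A=T: remaining (B,D,E,F) ∈ {(F,F,F,T); (T,F,F,T); (T,F,T,T)} — 3.
  C=T, A=F: remaining (B,D,E,F) ∈ {(F,T,F,F); (F,T,F,T)} — 2.
  C=F, A=T: remaining (B,D,E,F) ∈ {(T,T,F,F)} — 1.
  C=F, A=F: remaining (B,D,E,F) ∈ {(F,F,F,T); (F,F,T,T); (F,T,F,T); (F,T,T,T)} — 4.
Total: 3 + 2 + 1 + 4 = 10.

10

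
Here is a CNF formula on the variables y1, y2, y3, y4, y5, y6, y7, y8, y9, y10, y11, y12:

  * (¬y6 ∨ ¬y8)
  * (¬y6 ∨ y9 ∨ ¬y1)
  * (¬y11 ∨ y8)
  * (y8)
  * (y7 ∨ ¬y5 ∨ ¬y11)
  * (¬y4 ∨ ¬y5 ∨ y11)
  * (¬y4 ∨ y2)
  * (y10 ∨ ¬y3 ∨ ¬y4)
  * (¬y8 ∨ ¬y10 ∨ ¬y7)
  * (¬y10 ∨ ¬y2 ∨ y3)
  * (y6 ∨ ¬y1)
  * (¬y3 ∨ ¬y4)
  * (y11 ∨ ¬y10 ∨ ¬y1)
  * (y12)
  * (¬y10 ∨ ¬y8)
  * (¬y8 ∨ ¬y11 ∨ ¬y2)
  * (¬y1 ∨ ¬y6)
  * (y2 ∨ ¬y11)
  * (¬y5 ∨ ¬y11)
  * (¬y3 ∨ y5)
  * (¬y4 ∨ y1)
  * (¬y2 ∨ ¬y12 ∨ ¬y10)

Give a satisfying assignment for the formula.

y1 = 0, y2 = 1, y3 = 0, y4 = 0, y5 = 1, y6 = 0, y7 = 0, y8 = 1, y9 = 1, y10 = 0, y11 = 0, y12 = 1

Check each clause:
  1. (¬y8 ∨ ¬y6) — ¬y6 is true.
  2. (y9 ∨ ¬y6 ∨ ¬y1) — y9 is true.
  3. (¬y11 ∨ y8) — y8 is true.
  4. (y8) — y8 is true.
  5. (¬y5 ∨ ¬y11 ∨ y7) — ¬y11 is true.
  6. (y11 ∨ ¬y4 ∨ ¬y5) — ¬y4 is true.
  7. (y2 ∨ ¬y4) — y2 is true.
  8. (¬y3 ∨ ¬y4 ∨ y10) — ¬y4 is true.
  9. (¬y10 ∨ ¬y7 ∨ ¬y8) — ¬y7 is true.
  10. (¬y10 ∨ y3 ∨ ¬y2) — ¬y10 is true.
  11. (y6 ∨ ¬y1) — ¬y1 is true.
  12. (¬y3 ∨ ¬y4) — ¬y4 is true.
  13. (¬y10 ∨ ¬y1 ∨ y11) — ¬y1 is true.
  14. (y12) — y12 is true.
  15. (¬y10 ∨ ¬y8) — ¬y10 is true.
  16. (¬y11 ∨ ¬y2 ∨ ¬y8) — ¬y11 is true.
  17. (¬y6 ∨ ¬y1) — ¬y6 is true.
  18. (y2 ∨ ¬y11) — y2 is true.
  19. (¬y11 ∨ ¬y5) — ¬y11 is true.
  20. (¬y3 ∨ y5) — ¬y3 is true.
  21. (¬y4 ∨ y1) — ¬y4 is true.
  22. (¬y12 ∨ ¬y2 ∨ ¬y10) — ¬y10 is true.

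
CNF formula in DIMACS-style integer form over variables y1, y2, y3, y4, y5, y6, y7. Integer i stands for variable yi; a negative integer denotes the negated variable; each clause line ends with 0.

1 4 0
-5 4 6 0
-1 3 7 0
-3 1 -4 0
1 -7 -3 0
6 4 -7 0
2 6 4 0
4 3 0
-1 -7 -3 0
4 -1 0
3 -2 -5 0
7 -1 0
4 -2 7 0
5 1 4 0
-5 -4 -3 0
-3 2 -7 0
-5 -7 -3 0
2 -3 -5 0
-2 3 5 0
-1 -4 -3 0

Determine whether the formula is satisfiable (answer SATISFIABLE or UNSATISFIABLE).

SATISFIABLE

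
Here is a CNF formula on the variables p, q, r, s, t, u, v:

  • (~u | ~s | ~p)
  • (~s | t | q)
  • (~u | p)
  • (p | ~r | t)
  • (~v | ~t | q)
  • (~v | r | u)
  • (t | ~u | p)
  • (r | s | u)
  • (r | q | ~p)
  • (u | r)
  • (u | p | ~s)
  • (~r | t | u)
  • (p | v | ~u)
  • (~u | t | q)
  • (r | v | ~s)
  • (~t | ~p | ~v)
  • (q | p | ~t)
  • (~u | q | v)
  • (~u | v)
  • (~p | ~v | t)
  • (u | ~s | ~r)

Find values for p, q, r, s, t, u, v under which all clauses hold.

Pure literal: q appears only positively; assign q = True.
Try p = False.
  then u is forced to False.
  then r is forced to True.
  then t is forced to True.
  then s is forced to False.
v is now unconstrained; take v = True.

p=False, q=True, r=True, s=False, t=True, u=False, v=True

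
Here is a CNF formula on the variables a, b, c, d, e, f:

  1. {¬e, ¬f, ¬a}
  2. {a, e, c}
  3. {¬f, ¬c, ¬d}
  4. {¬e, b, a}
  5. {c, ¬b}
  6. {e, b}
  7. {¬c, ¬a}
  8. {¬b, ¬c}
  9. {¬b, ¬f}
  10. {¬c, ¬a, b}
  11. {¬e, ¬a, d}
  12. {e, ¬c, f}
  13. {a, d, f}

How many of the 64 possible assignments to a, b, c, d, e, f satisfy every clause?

1

The models are:
  a=T b=F c=F d=T e=T f=F
Count: 1.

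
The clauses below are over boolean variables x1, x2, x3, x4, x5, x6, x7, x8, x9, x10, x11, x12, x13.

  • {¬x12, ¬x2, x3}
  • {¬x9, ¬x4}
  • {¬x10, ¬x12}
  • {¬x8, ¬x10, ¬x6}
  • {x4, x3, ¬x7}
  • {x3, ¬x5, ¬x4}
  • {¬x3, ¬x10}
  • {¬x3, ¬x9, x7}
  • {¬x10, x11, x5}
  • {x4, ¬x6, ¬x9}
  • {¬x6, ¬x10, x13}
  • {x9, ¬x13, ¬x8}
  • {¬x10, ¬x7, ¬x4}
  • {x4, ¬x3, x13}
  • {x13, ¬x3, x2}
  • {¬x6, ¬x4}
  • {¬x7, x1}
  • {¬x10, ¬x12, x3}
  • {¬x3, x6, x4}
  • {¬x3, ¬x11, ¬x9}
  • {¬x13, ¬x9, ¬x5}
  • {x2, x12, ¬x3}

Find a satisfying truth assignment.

Pure literal: x8 appears only negated; assign x8 = False.
x10 occurs only negated in the remaining clauses — set x10 = False.
Branch on x1: take x1 = False.
  then x7 is forced to False.
Branch on x2: take x2 = False.
Branch on x3: take x3 = False.
For the remaining variables, x4 = False, x5 = True, x6 = True, x9 = False, x11 = True, x12 = True, x13 = True works.

x1=F  x2=F  x3=F  x4=F  x5=T  x6=T  x7=F  x8=F  x9=F  x10=F  x11=T  x12=T  x13=T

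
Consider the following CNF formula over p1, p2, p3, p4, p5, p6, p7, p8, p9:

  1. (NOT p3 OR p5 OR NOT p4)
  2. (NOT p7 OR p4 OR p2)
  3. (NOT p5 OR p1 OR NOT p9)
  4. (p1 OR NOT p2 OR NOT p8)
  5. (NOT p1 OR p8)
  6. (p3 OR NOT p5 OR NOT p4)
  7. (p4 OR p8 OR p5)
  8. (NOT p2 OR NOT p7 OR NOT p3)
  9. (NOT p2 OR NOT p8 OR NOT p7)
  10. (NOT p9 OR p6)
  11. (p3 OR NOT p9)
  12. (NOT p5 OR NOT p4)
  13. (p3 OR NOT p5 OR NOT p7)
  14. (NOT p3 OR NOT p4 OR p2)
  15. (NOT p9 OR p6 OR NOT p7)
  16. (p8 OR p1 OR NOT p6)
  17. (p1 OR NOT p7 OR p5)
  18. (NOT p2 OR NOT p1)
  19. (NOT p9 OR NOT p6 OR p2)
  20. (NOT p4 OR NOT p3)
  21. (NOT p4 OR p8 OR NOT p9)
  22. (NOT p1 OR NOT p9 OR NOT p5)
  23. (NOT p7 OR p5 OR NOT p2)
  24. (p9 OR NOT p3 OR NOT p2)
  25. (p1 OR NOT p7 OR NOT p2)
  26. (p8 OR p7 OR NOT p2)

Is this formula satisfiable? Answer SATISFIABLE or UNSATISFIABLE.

Branch on p1: take p1 = True.
  then p8 is forced to True.
  then p2 is forced to False.
Try p3 = False.
  then p9 is forced to False.
Try p4 = True.
  then p5 is forced to False.
p6, p7 are now unconstrained; take p6 = False, p7 = True.
Every clause has at least one true literal under this assignment.
So p1=True, p2=False, p3=False, p4=True, p5=False, p6=False, p7=True, p8=True, p9=False is a satisfying assignment.

SATISFIABLE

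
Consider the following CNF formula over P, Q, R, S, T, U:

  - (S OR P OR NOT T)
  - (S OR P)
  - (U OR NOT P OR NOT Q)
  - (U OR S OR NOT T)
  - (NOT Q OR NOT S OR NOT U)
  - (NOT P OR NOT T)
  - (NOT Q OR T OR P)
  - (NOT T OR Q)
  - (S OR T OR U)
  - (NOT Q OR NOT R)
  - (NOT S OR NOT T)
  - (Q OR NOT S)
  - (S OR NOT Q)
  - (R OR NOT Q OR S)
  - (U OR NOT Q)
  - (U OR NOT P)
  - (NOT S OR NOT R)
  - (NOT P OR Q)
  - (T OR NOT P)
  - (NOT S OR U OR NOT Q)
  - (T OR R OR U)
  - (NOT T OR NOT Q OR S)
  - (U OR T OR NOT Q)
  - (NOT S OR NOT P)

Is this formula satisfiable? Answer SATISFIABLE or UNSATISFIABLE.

UNSATISFIABLE

Q = True:
  propagation gives R=False, S=True, U=False; an empty clause results — contradiction.
Q = False:
  propagation gives T=False, S=False, P=True; an empty clause results — contradiction.
Every branch closes, so no satisfying assignment exists.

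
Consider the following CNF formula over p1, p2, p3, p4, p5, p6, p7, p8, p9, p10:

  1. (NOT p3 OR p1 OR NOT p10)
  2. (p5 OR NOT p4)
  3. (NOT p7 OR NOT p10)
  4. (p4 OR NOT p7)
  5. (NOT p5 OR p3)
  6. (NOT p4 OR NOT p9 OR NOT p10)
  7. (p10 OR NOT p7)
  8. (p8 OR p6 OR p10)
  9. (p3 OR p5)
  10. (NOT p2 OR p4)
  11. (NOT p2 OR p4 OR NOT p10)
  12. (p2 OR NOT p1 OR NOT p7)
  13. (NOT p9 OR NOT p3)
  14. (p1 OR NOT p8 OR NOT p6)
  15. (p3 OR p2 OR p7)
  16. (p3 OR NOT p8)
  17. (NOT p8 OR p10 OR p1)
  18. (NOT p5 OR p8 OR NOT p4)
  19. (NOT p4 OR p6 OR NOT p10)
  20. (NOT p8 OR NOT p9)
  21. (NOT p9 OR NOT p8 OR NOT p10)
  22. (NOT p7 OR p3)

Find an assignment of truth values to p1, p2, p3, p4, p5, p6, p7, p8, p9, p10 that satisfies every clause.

p9 occurs only negated in the remaining clauses — set p9 = False.
Branch on p1: take p1 = True.
Try p2 = False.
  then p7 is forced to False.
  then p3 is forced to True.
Branch on p4: take p4 = False.
For the remaining variables, p5 = False, p6 = True, p8 = False, p10 = True works.

p1=T  p2=F  p3=T  p4=F  p5=F  p6=T  p7=F  p8=F  p9=F  p10=T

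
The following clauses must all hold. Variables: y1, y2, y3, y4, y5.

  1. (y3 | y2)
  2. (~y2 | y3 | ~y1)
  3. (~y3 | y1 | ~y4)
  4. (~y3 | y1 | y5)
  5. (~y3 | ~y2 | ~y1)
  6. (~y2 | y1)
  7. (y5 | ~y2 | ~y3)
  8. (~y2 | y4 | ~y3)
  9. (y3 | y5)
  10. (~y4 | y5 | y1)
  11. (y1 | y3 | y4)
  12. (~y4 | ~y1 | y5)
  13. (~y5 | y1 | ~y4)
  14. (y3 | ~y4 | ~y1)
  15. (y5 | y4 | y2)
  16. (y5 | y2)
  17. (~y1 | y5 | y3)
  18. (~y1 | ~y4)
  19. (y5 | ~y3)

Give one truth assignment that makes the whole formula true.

y1 = False  y2 = False  y3 = True  y4 = False  y5 = True

Set y1 = False and propagate.
  then y2 is forced to False.
  then y3 is forced to True.
  then y4 is forced to False.
  then y5 is forced to True.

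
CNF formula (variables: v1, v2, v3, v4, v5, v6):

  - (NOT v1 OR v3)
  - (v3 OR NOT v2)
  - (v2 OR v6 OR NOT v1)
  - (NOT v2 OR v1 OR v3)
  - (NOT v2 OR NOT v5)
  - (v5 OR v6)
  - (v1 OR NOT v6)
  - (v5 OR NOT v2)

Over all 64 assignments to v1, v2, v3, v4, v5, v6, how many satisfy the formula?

Split on v2, then v1.
  v2=1, v1=1: a clause becomes empty — 0.
  v2=1, v1=0: a clause becomes empty — 0.
  v2=0, v1=1: remaining (v3,v4,v5,v6) ∈ {(1,0,0,1); (1,0,1,1); (1,1,0,1); (1,1,1,1)} — 4.
  v2=0, v1=0: remaining (v3,v4,v5,v6) ∈ {(0,0,1,0); (0,1,1,0); (1,0,1,0); (1,1,1,0)} — 4.
Total: 0 + 0 + 4 + 4 = 8.

8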